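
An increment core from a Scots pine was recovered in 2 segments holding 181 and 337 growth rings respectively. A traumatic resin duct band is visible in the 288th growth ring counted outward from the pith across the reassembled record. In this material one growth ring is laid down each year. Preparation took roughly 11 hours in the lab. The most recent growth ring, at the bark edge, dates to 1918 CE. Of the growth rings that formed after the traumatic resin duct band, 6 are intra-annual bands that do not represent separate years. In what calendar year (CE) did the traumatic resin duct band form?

1694 CE

Total growth rings = 181 + 337 = 518.
The traumatic resin duct band sits at growth ring 288 from the pith, so 518 − 288 = 230 growth rings formed after it.
Removing the 6 false growth rings leaves 230 − 6 = 224 true growth rings beyond the traumatic resin duct band.
The growth ring at the bark edge is 1918 CE, so the traumatic resin duct band dates to 1918 − 224 = 1694 CE.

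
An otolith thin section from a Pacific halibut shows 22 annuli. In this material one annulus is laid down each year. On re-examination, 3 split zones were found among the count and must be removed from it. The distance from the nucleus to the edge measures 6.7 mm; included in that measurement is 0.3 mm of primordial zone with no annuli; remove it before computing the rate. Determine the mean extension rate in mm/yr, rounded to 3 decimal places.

0.337 mm/yr

Correcting the raw count gives 22 − 3 = 19 true annuli.
The growth record spans 6.7 − 0.3 = 6.4 mm.
Mean rate = 6.4 mm / 19 years ≈ 0.337 mm/yr.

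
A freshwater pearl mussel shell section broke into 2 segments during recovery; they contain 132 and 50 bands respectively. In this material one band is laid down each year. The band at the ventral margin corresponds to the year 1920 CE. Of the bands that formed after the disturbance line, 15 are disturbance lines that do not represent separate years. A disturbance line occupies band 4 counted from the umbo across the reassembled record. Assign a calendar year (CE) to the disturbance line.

1757 CE

Total bands = 132 + 50 = 182.
182 − 4 = 178 bands lie beyond the disturbance line toward the ventral margin.
Excluding 15 false bands: 178 − 15 = 163.
Counting back 163 years from 1920 CE places the disturbance line in 1920 − 163 = 1757 CE.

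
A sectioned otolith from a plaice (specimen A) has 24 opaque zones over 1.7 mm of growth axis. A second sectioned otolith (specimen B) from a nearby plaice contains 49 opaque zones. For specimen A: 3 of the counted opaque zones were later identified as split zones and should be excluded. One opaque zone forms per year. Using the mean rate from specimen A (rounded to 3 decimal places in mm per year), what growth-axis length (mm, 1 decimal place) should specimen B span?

Specimen A: correcting the raw count gives 24 − 3 = 21 true opaque zones.
A: Mean rate = 1.7 mm / 21 years ≈ 0.081 mm/year.
Length of B = 0.081 × 49 = 4.0 mm.

4.0 mm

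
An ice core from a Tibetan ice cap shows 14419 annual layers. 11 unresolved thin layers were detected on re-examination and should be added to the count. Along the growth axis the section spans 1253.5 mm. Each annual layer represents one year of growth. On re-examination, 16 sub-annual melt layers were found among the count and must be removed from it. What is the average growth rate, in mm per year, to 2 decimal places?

0.09 mm per year

True annual layer count = 14419 − 16 + 11 = 14414.
Mean rate = 1253.5 mm / 14414 years ≈ 0.09 mm per year.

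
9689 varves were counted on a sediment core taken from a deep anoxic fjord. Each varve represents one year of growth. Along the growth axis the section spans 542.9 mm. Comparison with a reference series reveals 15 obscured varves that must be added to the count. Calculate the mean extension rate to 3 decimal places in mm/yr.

True varve count = 9689 + 15 = 9704.
542.9 mm over 9704 years gives 542.9 / 9704 ≈ 0.056 mm/yr.

0.056 mm/yr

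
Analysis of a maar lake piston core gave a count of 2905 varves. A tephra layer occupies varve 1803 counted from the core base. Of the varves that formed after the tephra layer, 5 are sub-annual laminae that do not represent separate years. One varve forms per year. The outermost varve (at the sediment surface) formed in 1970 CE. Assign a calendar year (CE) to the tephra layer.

873 CE

2905 − 1803 = 1102 varves lie beyond the tephra layer toward the sediment surface.
Excluding 5 false varves: 1102 − 5 = 1097.
1970 − 1097 = 873 CE.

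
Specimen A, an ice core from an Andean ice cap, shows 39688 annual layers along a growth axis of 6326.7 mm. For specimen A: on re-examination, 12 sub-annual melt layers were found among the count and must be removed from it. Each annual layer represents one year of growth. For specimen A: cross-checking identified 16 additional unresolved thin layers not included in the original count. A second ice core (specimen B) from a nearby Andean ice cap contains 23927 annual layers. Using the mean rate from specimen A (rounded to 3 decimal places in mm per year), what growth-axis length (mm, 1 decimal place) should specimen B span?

3804.4 mm

Specimen A: true annual layer count = 39688 − 12 + 16 = 39692.
A: Mean rate = 6326.7 mm / 39692 years ≈ 0.159 mm per year.
For B, 0.159 mm/year × 23927 years = 3804.4 mm.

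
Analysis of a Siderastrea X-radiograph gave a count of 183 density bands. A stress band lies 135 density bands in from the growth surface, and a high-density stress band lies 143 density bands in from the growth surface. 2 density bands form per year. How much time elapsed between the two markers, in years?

143 − 135 = 8 density bands lie between the two events.
8 density bands at 2 per year is 8 / 2 = 4 years.

4 yr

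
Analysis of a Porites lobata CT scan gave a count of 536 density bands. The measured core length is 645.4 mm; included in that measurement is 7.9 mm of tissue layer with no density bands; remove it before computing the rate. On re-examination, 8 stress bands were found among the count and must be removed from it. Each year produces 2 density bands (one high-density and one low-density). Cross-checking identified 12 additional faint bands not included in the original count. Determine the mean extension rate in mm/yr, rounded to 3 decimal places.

2.361 mm/yr

Adjusted count: 536 − 8 + 12 = 540 density bands.
With 2 density bands per year, 540 / 2 = 270 years.
The growth record spans 645.4 − 7.9 = 637.5 mm.
637.5 mm over 270 years gives 637.5 / 270 ≈ 2.361 mm/yr.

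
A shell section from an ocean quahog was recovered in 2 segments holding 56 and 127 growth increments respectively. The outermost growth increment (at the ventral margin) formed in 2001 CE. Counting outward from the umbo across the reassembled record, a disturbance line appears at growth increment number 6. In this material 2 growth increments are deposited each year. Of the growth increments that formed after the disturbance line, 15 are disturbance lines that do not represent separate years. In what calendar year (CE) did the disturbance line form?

Total growth increments = 56 + 127 = 183.
Between growth increment 6 and the ventral margin there are 183 − 6 = 177 growth increments.
177 − 15 false = 162 true growth increments after the disturbance line.
With 2 growth increments per year, 162 / 2 = 81 years.
The growth increment at the ventral margin is 2001 CE, so the disturbance line dates to 2001 − 81 = 1920 CE.

1920 CE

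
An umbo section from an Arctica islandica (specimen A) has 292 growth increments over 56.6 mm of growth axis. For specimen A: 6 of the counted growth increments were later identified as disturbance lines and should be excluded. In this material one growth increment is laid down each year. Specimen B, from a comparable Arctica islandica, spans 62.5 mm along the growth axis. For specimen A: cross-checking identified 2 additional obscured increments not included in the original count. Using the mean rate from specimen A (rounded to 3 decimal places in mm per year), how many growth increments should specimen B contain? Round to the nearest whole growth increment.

317 growth increments

Specimen A: adjusted count: 292 − 6 + 2 = 288 growth increments.
A: Extension rate ≈ 56.6 / 288 = 0.197 mm/yr.
For B, 62.5 / 0.197 = 317.26 years ≈ 317 growth increments.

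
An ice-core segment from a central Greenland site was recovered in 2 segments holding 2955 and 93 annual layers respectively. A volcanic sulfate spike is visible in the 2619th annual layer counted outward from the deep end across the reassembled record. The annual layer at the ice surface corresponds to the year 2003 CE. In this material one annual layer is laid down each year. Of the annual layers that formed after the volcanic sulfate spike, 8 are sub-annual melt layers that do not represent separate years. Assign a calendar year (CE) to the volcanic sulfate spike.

1582 CE

Total annual layers = 2955 + 93 = 3048.
3048 − 2619 = 429 annual layers lie beyond the volcanic sulfate spike toward the ice surface.
429 − 8 false = 421 true annual layers after the volcanic sulfate spike.
2003 − 421 = 1582 CE.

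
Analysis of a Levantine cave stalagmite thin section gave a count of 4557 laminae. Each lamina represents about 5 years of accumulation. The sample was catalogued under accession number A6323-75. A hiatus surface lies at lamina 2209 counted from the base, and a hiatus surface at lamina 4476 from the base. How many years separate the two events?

11335 years

4476 − 2209 = 2267 laminae lie between the two events.
At 5 years per lamina, 2267 × 5 = 11335 years.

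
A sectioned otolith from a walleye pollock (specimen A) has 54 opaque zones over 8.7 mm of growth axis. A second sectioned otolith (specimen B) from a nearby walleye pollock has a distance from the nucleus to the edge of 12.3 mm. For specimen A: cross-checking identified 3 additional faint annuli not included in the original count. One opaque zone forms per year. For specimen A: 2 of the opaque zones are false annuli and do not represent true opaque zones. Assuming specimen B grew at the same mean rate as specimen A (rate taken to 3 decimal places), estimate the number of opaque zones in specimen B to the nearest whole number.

78 opaque zones

Specimen A: correcting the raw count gives 54 − 2 + 3 = 55 true opaque zones.
A: 8.7 mm over 55 years gives 8.7 / 55 ≈ 0.158 mm/year.
For B, 12.3 / 0.158 = 77.85 years ≈ 78 opaque zones.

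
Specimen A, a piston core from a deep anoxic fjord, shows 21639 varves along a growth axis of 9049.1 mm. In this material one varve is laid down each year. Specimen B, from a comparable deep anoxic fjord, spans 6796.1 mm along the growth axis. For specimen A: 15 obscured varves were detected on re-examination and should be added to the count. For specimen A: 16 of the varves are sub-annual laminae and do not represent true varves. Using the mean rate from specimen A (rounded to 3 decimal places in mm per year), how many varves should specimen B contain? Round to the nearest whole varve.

Specimen A: after corrections the count is 21639 − 16 + 15 = 21638 varves.
A: Mean rate = 9049.1 mm / 21638 years ≈ 0.418 mm per year.
B spans 6796.1 / 0.418 = 16258.61 years ≈ 16259 varves.

16259 varves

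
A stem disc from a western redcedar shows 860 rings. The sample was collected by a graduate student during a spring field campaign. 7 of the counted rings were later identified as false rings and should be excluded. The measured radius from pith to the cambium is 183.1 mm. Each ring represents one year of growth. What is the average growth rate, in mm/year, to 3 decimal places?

0.215 mm/year

After corrections the count is 860 − 7 = 853 rings.
183.1 mm over 853 years gives 183.1 / 853 ≈ 0.215 mm/year.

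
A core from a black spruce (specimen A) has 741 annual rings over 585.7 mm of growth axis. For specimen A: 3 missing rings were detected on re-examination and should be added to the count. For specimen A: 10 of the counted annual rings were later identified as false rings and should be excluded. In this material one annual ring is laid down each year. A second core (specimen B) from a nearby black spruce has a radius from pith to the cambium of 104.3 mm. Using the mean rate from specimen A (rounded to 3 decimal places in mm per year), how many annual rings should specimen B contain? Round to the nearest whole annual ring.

Specimen A: true annual ring count = 741 − 10 + 3 = 734.
A: Mean rate = 585.7 mm / 734 years ≈ 0.798 mm/yr.
Specimen B: 104.3 mm / 0.798 mm per year = 130.70 years ≈ 131 annual rings.

131 annual rings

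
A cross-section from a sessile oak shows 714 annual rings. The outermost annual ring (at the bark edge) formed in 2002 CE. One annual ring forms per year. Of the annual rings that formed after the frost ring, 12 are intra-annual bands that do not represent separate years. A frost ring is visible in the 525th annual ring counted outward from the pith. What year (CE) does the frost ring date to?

The frost ring sits at annual ring 525 from the pith, so 714 − 525 = 189 annual rings formed after it.
189 − 12 false = 177 true annual rings after the frost ring.
The annual ring at the bark edge is 2002 CE, so the frost ring dates to 2002 − 177 = 1825 CE.

1825 CE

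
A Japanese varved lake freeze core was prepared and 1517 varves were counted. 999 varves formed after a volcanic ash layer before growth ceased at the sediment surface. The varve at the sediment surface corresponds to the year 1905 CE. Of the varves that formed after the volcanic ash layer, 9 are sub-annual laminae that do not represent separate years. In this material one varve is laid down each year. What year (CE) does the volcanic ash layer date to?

915 CE

999 varves post-date the volcanic ash layer.
999 − 9 false = 990 true varves after the volcanic ash layer.
The varve at the sediment surface is 1905 CE, so the volcanic ash layer dates to 1905 − 990 = 915 CE.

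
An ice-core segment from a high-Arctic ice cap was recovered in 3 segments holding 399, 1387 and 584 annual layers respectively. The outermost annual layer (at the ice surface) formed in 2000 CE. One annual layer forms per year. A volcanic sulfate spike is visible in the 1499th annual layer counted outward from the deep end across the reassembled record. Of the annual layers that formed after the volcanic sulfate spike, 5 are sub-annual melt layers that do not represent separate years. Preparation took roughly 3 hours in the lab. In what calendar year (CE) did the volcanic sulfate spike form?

Total annual layers = 399 + 1387 + 584 = 2370.
The volcanic sulfate spike sits at annual layer 1499 from the deep end, so 2370 − 1499 = 871 annual layers formed after it.
Removing the 5 false annual layers leaves 871 − 5 = 866 true annual layers beyond the volcanic sulfate spike.
2000 − 866 = 1134 CE.

1134 CE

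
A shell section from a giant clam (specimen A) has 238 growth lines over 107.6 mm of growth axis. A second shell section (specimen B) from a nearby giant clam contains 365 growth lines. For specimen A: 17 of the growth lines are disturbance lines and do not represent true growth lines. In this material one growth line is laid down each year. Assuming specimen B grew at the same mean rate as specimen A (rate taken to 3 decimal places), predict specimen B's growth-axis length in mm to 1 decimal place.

177.8 mm

Specimen A: correcting the raw count gives 238 − 17 = 221 true growth lines.
A: Extension rate ≈ 107.6 / 221 = 0.487 mm per year.
Length of B = 0.487 × 365 = 177.8 mm.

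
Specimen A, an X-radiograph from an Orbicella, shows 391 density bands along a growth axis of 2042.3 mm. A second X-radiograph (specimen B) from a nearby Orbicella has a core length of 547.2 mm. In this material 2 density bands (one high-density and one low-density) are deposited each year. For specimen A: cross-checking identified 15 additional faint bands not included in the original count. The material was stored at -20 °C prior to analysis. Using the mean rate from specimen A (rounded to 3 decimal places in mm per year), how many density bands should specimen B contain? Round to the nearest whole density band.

Specimen A: adjusted count: 391 + 15 = 406 density bands.
Specimen A: with 2 density bands per year, 406 / 2 = 203 years.
A: Extension rate ≈ 2042.3 / 203 = 10.061 mm per year.
B spans 547.2 / 10.061 = 54.39 years; at 2 density bands per year that is 54.39 × 2 ≈ 109 density bands.

109 density bands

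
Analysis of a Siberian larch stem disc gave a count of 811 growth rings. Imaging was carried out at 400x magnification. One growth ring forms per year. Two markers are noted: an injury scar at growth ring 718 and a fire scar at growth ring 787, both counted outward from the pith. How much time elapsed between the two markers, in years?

The two markers are separated by 787 − 718 = 69 growth rings.
That is 69 years at one growth ring per year.

69 years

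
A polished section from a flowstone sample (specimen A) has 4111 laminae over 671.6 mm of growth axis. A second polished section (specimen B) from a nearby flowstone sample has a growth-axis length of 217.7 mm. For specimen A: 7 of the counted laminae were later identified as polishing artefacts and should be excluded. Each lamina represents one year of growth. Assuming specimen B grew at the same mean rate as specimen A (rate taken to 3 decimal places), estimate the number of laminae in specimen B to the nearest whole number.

1327 laminae

Specimen A: true lamina count = 4111 − 7 = 4104.
A: Extension rate ≈ 671.6 / 4104 = 0.164 mm per year.
Specimen B: 217.7 mm / 0.164 mm per year = 1327.44 years ≈ 1327 laminae.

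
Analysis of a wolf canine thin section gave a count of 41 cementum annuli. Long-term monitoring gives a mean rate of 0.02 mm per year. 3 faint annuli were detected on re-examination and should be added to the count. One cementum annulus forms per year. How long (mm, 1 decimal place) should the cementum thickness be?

Correcting the raw count gives 41 + 3 = 44 true cementum annuli.
Predicted length = 0.02 mm/year × 44 years = 0.9 mm.

0.9 mm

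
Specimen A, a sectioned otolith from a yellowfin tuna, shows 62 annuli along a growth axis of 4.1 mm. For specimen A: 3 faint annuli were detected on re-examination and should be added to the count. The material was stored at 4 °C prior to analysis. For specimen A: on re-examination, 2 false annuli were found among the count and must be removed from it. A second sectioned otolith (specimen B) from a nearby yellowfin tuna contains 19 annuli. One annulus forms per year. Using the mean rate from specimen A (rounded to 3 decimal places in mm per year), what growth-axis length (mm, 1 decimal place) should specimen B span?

1.2 mm

Specimen A: true annulus count = 62 − 2 + 3 = 63.
A: 4.1 mm over 63 years gives 4.1 / 63 ≈ 0.065 mm/year.
Length of B = 0.065 × 19 = 1.2 mm.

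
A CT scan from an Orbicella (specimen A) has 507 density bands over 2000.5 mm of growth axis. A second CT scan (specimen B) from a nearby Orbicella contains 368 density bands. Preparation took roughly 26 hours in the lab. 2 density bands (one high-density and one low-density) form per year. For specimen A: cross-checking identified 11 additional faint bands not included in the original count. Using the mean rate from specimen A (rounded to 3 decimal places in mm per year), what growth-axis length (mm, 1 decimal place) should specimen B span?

1421.2 mm

Specimen A: correcting the raw count gives 507 + 11 = 518 true density bands.
Specimen A: dividing by 2 density bands per year: 518 / 2 = 259 years.
A: 2000.5 mm over 259 years gives 2000.5 / 259 ≈ 7.724 mm/yr.
Specimen B: 368 density bands at 2 per year is 368 / 2 = 184 years. For B, 7.724 mm/year × 184 years = 1421.2 mm.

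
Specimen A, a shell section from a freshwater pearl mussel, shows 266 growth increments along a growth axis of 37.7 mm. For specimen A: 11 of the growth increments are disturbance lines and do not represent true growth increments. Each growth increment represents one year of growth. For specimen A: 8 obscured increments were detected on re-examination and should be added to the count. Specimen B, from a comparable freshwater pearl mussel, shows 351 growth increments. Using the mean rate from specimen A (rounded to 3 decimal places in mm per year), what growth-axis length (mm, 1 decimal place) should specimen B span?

Specimen A: adjusted count: 266 − 11 + 8 = 263 growth increments.
A: Mean rate = 37.7 mm / 263 years ≈ 0.143 mm/year.
Length of B = 0.143 × 351 = 50.2 mm.

50.2 mm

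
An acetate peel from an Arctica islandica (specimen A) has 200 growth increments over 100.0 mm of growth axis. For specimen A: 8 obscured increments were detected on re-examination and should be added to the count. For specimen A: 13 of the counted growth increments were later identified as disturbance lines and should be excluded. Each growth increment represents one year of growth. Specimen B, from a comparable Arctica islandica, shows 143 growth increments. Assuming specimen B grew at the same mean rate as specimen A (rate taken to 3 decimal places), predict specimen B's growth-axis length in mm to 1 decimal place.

73.4 mm

Specimen A: true growth increment count = 200 − 13 + 8 = 195.
A: 100.0 mm over 195 years gives 100.0 / 195 ≈ 0.513 mm/yr.
For B, 0.513 mm/year × 143 years = 73.4 mm.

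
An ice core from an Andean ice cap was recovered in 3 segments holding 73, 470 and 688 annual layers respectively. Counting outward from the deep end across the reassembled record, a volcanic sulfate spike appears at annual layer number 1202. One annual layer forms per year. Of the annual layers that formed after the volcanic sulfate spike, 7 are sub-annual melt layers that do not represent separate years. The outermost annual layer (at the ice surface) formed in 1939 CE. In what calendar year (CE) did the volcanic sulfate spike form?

Total annual layers = 73 + 470 + 688 = 1231.
1231 − 1202 = 29 annual layers lie beyond the volcanic sulfate spike toward the ice surface.
Excluding 7 false annual layers: 29 − 7 = 22.
The annual layer at the ice surface is 1939 CE, so the volcanic sulfate spike dates to 1939 − 22 = 1917 CE.

1917 CE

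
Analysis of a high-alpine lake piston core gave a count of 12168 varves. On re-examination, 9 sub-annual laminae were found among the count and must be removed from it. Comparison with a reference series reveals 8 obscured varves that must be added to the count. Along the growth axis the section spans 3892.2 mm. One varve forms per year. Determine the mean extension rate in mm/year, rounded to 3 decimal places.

0.320 mm/year

Correcting the raw count gives 12168 − 9 + 8 = 12167 true varves.
3892.2 mm over 12167 years gives 3892.2 / 12167 ≈ 0.320 mm/year.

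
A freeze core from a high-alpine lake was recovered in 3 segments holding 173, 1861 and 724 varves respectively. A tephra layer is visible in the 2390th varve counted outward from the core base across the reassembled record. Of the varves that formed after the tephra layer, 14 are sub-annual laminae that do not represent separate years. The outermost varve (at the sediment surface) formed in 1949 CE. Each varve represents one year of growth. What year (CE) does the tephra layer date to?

Total varves = 173 + 1861 + 724 = 2758.
The tephra layer sits at varve 2390 from the core base, so 2758 − 2390 = 368 varves formed after it.
Removing the 14 false varves leaves 368 − 14 = 354 true varves beyond the tephra layer.
1949 − 354 = 1595 CE.

1595 CE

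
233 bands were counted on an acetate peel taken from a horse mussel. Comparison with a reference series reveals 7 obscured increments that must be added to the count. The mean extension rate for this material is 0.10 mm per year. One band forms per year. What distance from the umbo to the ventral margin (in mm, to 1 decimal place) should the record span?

After corrections the count is 233 + 7 = 240 bands.
240 years at 0.10 mm/year gives 0.10 × 240 = 24.0 mm.

24.0 mm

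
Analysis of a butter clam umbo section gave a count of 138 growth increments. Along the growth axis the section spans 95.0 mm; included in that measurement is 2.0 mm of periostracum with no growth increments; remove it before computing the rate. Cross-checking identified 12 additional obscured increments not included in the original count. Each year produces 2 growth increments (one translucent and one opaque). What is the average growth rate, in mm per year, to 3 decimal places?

True growth increment count = 138 + 12 = 150.
Dividing by 2 growth increments per year: 150 / 2 = 75 years.
The growth record spans 95.0 − 2.0 = 93.0 mm.
Extension rate ≈ 93.0 / 75 = 1.240 mm per year.

1.240 mm per year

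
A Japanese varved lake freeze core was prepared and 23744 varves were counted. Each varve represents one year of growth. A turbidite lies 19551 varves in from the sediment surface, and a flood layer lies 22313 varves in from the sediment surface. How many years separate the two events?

2762 yr

Separation: 22313 − 19551 = 2762 varves.
That is 2762 years at one varve per year.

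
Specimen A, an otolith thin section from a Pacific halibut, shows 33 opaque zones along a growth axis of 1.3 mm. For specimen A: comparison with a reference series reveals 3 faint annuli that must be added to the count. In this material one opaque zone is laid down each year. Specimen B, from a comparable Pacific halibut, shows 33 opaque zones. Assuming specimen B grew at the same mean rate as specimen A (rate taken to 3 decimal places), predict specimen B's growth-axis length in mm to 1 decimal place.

1.2 mm

Specimen A: true opaque zone count = 33 + 3 = 36.
A: Mean rate = 1.3 mm / 36 years ≈ 0.036 mm/yr.
B's length ≈ 0.036 × 33 = 1.2 mm.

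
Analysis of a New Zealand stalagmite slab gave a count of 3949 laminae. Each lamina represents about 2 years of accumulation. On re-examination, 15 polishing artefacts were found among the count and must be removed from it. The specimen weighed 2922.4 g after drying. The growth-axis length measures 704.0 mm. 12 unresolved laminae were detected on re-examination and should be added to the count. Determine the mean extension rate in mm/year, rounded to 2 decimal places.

0.09 mm/year

True lamina count = 3949 − 15 + 12 = 3946.
3946 laminae at 2 years each span 3946 × 2 = 7892 years.
Extension rate ≈ 704.0 / 7892 = 0.09 mm/year.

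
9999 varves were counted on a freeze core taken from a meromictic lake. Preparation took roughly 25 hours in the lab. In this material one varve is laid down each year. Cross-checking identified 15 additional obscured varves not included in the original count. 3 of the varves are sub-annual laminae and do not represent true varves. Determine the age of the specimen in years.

Adjusted count: 9999 − 3 + 15 = 10011 varves.
One varve per year makes the duration 10011 years.

10011 yr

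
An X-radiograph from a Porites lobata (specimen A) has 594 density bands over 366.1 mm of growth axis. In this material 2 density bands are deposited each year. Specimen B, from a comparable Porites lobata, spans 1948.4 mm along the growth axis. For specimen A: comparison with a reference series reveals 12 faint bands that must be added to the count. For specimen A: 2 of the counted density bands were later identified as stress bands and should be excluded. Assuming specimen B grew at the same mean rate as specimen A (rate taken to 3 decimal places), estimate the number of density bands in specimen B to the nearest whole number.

Specimen A: true density band count = 594 − 2 + 12 = 604.
Specimen A: with 2 density bands per year, 604 / 2 = 302 years.
A: 366.1 mm over 302 years gives 366.1 / 302 ≈ 1.212 mm/year.
Specimen B: 1948.4 mm / 1.212 mm per year = 1607.59 years; at 2 density bands per year that is 1607.59 × 2 ≈ 3215 density bands.

3215 density bands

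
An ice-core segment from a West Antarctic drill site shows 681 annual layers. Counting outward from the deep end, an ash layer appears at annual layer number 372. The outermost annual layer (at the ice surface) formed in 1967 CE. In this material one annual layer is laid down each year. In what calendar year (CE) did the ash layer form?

1658 CE

Between annual layer 372 and the ice surface there are 681 − 372 = 309 annual layers.
Counting back 309 years from 1967 CE places the ash layer in 1967 − 309 = 1658 CE.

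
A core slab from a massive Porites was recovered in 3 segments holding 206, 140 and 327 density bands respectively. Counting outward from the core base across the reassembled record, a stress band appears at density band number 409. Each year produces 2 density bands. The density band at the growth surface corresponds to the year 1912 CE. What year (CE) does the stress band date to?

Total density bands = 206 + 140 + 327 = 673.
Between density band 409 and the growth surface there are 673 − 409 = 264 density bands.
With 2 density bands per year, 264 / 2 = 132 years.
The density band at the growth surface is 1912 CE, so the stress band dates to 1912 − 132 = 1780 CE.

1780 CE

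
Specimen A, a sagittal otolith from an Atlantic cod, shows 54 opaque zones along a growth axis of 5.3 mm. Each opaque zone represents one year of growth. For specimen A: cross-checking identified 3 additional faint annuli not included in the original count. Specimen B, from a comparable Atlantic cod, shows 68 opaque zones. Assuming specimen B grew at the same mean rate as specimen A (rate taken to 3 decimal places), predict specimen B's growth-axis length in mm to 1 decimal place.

6.3 mm

Specimen A: correcting the raw count gives 54 + 3 = 57 true opaque zones.
A: Extension rate ≈ 5.3 / 57 = 0.093 mm/yr.
For B, 0.093 mm/year × 68 years = 6.3 mm.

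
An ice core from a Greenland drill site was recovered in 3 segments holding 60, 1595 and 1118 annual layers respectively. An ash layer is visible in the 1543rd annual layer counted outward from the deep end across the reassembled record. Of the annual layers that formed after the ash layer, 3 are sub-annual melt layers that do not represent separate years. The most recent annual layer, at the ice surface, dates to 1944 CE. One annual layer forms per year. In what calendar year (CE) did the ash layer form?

Total annual layers = 60 + 1595 + 1118 = 2773.
The ash layer sits at annual layer 1543 from the deep end, so 2773 − 1543 = 1230 annual layers formed after it.
Removing the 3 false annual layers leaves 1230 − 3 = 1227 true annual layers beyond the ash layer.
1944 − 1227 = 717 CE.

717 CE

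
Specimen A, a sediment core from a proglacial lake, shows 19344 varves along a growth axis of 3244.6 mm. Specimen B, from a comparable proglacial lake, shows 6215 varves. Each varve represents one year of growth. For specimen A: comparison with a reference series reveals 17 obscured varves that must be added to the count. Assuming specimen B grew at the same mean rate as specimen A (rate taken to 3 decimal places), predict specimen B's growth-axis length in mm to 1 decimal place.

Specimen A: after corrections the count is 19344 + 17 = 19361 varves.
A: Extension rate ≈ 3244.6 / 19361 = 0.168 mm/yr.
B's length ≈ 0.168 × 6215 = 1044.1 mm.

1044.1 mm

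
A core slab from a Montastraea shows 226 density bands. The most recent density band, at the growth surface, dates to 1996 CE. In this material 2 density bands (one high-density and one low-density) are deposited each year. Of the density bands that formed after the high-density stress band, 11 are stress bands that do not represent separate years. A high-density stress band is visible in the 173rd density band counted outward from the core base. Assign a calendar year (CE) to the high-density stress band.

1975 CE

The high-density stress band sits at density band 173 from the core base, so 226 − 173 = 53 density bands formed after it.
53 − 11 false = 42 true density bands after the high-density stress band.
With 2 density bands per year, 42 / 2 = 21 years.
The density band at the growth surface is 1996 CE, so the high-density stress band dates to 1996 − 21 = 1975 CE.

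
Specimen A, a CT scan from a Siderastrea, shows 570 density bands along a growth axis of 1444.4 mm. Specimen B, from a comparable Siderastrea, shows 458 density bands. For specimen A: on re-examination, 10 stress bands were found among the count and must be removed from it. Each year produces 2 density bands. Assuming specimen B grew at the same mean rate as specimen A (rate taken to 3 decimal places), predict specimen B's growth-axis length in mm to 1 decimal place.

Specimen A: after corrections the count is 570 − 10 = 560 density bands.
Specimen A: with 2 density bands per year, 560 / 2 = 280 years.
A: 1444.4 mm over 280 years gives 1444.4 / 280 ≈ 5.159 mm per year.
Specimen B: with 2 density bands per year, 458 / 2 = 229 years. B's length ≈ 5.159 × 229 = 1181.4 mm.

1181.4 mm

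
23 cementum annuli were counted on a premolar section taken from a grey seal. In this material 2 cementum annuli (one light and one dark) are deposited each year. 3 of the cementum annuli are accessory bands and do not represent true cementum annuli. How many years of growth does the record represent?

10 years

Correcting the raw count gives 23 − 3 = 20 true cementum annuli.
With 2 cementum annuli per year, 20 / 2 = 10 years.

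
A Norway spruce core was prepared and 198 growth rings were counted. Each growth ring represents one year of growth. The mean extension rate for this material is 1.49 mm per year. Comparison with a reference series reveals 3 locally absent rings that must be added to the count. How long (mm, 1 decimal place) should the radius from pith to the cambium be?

299.5 mm

Correcting the raw count gives 198 + 3 = 201 true growth rings.
201 years at 1.49 mm/year gives 1.49 × 201 = 299.5 mm.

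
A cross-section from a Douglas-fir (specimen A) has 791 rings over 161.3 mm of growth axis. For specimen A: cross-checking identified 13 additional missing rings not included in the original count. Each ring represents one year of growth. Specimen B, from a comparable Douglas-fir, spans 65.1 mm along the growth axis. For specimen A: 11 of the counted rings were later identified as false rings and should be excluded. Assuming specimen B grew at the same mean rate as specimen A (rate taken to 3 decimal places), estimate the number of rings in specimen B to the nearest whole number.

321 rings

Specimen A: correcting the raw count gives 791 − 11 + 13 = 793 true rings.
A: 161.3 mm over 793 years gives 161.3 / 793 ≈ 0.203 mm per year.
For B, 65.1 / 0.203 = 320.69 years ≈ 321 rings.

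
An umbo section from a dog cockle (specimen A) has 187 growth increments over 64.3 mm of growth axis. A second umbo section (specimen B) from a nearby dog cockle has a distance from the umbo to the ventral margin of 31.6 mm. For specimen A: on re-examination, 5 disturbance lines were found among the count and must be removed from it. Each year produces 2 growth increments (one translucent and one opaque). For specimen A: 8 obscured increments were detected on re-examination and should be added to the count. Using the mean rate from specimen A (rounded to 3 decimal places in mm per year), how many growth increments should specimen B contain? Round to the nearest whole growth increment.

Specimen A: adjusted count: 187 − 5 + 8 = 190 growth increments.
Specimen A: dividing by 2 growth increments per year: 190 / 2 = 95 years.
A: Extension rate ≈ 64.3 / 95 = 0.677 mm/yr.
B spans 31.6 / 0.677 = 46.68 years; at 2 growth increments per year that is 46.68 × 2 ≈ 93 growth increments.

93 growth increments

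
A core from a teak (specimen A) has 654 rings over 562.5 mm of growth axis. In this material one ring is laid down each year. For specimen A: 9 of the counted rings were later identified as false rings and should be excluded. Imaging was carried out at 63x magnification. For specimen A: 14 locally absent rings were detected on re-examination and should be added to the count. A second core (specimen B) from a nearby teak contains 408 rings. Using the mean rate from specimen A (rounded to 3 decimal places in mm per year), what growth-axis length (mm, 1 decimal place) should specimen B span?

348.4 mm

Specimen A: true ring count = 654 − 9 + 14 = 659.
A: Mean rate = 562.5 mm / 659 years ≈ 0.854 mm per year.
Length of B = 0.854 × 408 = 348.4 mm.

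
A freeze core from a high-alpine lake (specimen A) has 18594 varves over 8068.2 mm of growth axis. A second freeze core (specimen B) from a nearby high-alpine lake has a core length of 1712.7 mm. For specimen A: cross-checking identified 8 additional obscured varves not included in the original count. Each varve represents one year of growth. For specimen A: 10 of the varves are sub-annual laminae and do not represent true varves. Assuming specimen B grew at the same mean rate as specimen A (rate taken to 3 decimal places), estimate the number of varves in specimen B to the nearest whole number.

3946 varves

Specimen A: true varve count = 18594 − 10 + 8 = 18592.
A: Extension rate ≈ 8068.2 / 18592 = 0.434 mm/yr.
For B, 1712.7 / 0.434 = 3946.31 years ≈ 3946 varves.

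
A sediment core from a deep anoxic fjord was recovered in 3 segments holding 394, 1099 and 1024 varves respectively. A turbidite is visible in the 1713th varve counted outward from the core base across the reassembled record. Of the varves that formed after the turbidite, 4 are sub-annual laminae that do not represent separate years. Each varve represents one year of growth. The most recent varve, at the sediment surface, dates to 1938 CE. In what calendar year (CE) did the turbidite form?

1138 CE

Total varves = 394 + 1099 + 1024 = 2517.
Between varve 1713 and the sediment surface there are 2517 − 1713 = 804 varves.
Removing the 4 false varves leaves 804 − 4 = 800 true varves beyond the turbidite.
1938 − 800 = 1138 CE.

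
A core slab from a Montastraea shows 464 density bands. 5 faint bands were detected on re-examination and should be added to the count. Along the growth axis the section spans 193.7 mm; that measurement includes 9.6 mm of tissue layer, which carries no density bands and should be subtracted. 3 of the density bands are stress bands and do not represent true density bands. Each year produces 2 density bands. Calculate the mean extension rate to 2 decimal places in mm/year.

After corrections the count is 464 − 3 + 5 = 466 density bands.
With 2 density bands per year, 466 / 2 = 233 years.
The growth record spans 193.7 − 9.6 = 184.1 mm.
Extension rate ≈ 184.1 / 233 = 0.79 mm/year.

0.79 mm/year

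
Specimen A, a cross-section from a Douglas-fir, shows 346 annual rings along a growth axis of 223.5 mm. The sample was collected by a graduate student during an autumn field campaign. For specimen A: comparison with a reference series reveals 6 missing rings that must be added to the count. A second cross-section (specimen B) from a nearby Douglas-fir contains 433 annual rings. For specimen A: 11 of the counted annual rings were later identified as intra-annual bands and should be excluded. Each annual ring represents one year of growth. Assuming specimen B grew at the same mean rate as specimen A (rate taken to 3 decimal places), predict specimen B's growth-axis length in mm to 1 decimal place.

283.6 mm

Specimen A: true annual ring count = 346 − 11 + 6 = 341.
A: Extension rate ≈ 223.5 / 341 = 0.655 mm/year.
B's length ≈ 0.655 × 433 = 283.6 mm.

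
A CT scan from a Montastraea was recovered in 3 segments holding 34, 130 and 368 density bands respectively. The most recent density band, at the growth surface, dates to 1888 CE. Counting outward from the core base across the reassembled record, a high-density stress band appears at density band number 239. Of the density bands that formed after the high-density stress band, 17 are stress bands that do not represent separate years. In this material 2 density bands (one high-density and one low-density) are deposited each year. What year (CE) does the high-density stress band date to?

1750 CE

Total density bands = 34 + 130 + 368 = 532.
532 − 239 = 293 density bands lie beyond the high-density stress band toward the growth surface.
293 − 17 false = 276 true density bands after the high-density stress band.
276 density bands at 2 per year is 276 / 2 = 138 years.
1888 − 138 = 1750 CE.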